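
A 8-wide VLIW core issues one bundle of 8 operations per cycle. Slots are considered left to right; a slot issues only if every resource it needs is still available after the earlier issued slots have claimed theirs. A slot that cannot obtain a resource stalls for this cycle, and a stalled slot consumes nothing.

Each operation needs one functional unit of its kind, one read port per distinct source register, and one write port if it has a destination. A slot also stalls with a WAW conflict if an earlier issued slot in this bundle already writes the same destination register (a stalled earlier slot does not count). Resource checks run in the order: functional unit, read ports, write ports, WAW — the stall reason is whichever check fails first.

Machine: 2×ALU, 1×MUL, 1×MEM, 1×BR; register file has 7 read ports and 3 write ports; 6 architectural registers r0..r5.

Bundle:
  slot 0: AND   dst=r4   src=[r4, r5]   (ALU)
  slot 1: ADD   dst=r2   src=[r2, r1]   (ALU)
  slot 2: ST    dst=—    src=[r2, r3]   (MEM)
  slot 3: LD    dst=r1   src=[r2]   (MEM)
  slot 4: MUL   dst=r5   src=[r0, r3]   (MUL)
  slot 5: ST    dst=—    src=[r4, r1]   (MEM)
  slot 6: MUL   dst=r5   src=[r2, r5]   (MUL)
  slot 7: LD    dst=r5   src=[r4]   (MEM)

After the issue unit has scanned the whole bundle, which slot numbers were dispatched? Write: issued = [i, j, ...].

issued = [0, 1, 2]

  0. ALU→r4 ⇒ go  {1A/1Mu/1Ld/1B | 5r 2w}
  1. ALU→r2 ⇒ go  {0A/1Mu/1Ld/1B | 3r 1w}
  2. MEM ⇒ go  {0A/1Mu/0Ld/1B | 1r 1w}
  3. MEM→r1 ⇒ no(FU)  {0A/1Mu/0Ld/1B | 1r 1w}
  4. MUL→r5 ⇒ no(RD_PORT)  {0A/1Mu/0Ld/1B | 1r 1w}
  5. MEM ⇒ no(FU)  {0A/1Mu/0Ld/1B | 1r 1w}
  6. MUL→r5 ⇒ no(RD_PORT)  {0A/1Mu/0Ld/1B | 1r 1w}
  7. MEM→r5 ⇒ no(FU)  {0A/1Mu/0Ld/1B | 1r 1w}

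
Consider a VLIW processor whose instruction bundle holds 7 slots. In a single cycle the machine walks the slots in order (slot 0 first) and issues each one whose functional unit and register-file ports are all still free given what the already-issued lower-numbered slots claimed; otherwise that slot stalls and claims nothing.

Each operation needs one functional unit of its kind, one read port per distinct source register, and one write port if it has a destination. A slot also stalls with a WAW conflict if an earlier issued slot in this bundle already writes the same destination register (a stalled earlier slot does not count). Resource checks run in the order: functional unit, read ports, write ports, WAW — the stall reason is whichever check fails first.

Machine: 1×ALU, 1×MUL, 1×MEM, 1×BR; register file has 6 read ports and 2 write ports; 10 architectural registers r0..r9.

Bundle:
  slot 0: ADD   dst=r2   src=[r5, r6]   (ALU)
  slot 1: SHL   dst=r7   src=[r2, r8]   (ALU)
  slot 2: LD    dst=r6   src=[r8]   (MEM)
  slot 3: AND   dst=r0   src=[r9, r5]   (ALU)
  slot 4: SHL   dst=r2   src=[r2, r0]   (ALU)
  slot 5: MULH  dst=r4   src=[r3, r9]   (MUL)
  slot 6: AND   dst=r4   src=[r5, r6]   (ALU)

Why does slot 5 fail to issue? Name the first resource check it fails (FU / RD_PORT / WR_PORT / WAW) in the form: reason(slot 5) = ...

reason(slot 5) = WR_PORT

  0. ALU→r2 ⇒ go  {0A/1Mu/1Ld/1B | 4r 1w}
  1. ALU→r7 ⇒ no(FU)  {0A/1Mu/1Ld/1B | 4r 1w}
  2. MEM→r6 ⇒ go  {0A/1Mu/0Ld/1B | 3r 0w}
  3. ALU→r0 ⇒ no(FU)  {0A/1Mu/0Ld/1B | 3r 0w}
  4. ALU→r2 ⇒ no(FU)  {0A/1Mu/0Ld/1B | 3r 0w}
  5. MUL→r4 ⇒ no(WR_PORT)  {0A/1Mu/0Ld/1B | 3r 0w}
  6. ALU→r4 ⇒ no(FU)  {0A/1Mu/0Ld/1B | 3r 0w}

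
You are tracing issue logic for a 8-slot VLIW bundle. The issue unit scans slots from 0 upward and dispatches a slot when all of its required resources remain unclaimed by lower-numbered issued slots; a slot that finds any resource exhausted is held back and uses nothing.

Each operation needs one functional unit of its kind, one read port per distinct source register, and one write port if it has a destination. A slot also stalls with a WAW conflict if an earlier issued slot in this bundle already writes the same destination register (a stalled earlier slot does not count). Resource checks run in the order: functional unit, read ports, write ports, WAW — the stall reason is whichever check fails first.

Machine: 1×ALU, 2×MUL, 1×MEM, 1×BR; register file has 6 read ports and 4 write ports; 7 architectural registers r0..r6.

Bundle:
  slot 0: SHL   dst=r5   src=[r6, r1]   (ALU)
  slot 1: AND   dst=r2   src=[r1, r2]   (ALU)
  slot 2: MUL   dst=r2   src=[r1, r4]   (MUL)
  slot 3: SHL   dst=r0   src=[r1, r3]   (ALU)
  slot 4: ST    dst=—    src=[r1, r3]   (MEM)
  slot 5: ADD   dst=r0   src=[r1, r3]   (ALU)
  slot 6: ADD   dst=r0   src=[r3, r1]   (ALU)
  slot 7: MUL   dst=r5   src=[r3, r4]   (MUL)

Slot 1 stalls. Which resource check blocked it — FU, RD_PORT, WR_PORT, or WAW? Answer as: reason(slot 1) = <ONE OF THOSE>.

reason(slot 1) = FU

[0] ALU needs rd=2 wr=1: ok; after: ALU=0 MUL=2 MEM=1 BR=1, R=4, W=3
[1] ALU needs rd=2 wr=1: FU; after: ALU=0 MUL=2 MEM=1 BR=1, R=4, W=3
[2] MUL needs rd=2 wr=1: ok; after: ALU=0 MUL=1 MEM=1 BR=1, R=2, W=2
[3] ALU needs rd=2 wr=1: FU; after: ALU=0 MUL=1 MEM=1 BR=1, R=2, W=2
[4] MEM needs rd=2 wr=0: ok; after: ALU=0 MUL=1 MEM=0 BR=1, R=0, W=2
[5] ALU needs rd=2 wr=1: FU; after: ALU=0 MUL=1 MEM=0 BR=1, R=0, W=2
[6] ALU needs rd=2 wr=1: FU; after: ALU=0 MUL=1 MEM=0 BR=1, R=0, W=2
[7] MUL needs rd=2 wr=1: RD_PORT; after: ALU=0 MUL=1 MEM=0 BR=1, R=0, W=2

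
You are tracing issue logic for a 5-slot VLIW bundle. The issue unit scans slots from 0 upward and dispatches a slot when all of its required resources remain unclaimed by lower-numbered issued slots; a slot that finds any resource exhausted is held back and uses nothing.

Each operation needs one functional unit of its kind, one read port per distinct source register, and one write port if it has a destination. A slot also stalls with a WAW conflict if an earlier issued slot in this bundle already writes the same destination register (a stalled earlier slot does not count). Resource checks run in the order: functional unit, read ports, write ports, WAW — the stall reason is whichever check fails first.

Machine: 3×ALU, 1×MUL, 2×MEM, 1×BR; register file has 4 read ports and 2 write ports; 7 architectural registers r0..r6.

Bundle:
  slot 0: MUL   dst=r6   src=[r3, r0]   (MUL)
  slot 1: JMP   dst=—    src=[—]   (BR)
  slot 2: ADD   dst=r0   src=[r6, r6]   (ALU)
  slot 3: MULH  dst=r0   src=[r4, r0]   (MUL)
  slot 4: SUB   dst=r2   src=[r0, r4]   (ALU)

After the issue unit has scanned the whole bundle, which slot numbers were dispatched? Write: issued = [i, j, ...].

slot 0 (MUL): ISSUE — free A3,Mu0,Ld2,B1 rp2 wp1
slot 1 (BR): ISSUE — free A3,Mu0,Ld2,B0 rp2 wp1
slot 2 (ALU): ISSUE — free A2,Mu0,Ld2,B0 rp1 wp0
slot 3 (MUL): stall FU — free A2,Mu0,Ld2,B0 rp1 wp0
slot 4 (ALU): stall RD_PORT — free A2,Mu0,Ld2,B0 rp1 wp0

issued = [0, 1, 2]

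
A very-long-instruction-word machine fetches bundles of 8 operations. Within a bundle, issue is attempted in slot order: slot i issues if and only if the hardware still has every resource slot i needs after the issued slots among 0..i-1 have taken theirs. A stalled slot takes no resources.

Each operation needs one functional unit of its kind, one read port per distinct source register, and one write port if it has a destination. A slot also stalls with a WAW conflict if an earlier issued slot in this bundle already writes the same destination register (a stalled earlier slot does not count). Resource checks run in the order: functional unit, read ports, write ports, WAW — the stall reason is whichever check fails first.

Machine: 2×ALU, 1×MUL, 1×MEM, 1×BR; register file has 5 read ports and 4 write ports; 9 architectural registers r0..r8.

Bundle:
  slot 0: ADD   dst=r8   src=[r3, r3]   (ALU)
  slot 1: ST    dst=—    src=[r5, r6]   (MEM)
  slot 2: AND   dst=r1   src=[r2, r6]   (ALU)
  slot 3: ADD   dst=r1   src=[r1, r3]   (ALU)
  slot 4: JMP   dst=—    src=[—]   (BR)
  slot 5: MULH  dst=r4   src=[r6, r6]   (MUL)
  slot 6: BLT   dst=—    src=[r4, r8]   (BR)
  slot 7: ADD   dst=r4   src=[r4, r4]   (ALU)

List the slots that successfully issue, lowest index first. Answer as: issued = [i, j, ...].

[0] ALU needs rd=1 wr=1: ok; after: ALU=1 MUL=1 MEM=1 BR=1, R=4, W=3
[1] MEM needs rd=2 wr=0: ok; after: ALU=1 MUL=1 MEM=0 BR=1, R=2, W=3
[2] ALU needs rd=2 wr=1: ok; after: ALU=0 MUL=1 MEM=0 BR=1, R=0, W=2
[3] ALU needs rd=2 wr=1: FU; after: ALU=0 MUL=1 MEM=0 BR=1, R=0, W=2
[4] BR needs rd=0 wr=0: ok; after: ALU=0 MUL=1 MEM=0 BR=0, R=0, W=2
[5] MUL needs rd=1 wr=1: RD_PORT; after: ALU=0 MUL=1 MEM=0 BR=0, R=0, W=2
[6] BR needs rd=2 wr=0: FU; after: ALU=0 MUL=1 MEM=0 BR=0, R=0, W=2
[7] ALU needs rd=1 wr=1: FU; after: ALU=0 MUL=1 MEM=0 BR=0, R=0, W=2

issued = [0, 1, 2, 4]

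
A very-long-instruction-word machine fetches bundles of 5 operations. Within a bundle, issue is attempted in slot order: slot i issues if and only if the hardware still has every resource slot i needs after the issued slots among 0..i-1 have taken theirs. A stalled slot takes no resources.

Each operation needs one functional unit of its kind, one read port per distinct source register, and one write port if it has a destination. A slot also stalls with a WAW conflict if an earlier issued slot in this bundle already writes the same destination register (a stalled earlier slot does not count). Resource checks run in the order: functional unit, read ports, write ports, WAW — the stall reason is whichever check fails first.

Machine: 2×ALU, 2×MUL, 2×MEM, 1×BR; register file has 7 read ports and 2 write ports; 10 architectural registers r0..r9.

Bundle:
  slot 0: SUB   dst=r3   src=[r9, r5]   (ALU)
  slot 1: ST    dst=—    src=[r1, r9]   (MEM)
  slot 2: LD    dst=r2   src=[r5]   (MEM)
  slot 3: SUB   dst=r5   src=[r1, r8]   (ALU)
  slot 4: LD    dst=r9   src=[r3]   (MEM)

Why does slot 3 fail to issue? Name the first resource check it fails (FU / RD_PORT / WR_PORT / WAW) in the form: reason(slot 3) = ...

slot 0 (ALU): ISSUE — free A1,Mu2,Ld2,B1 rp5 wp1
slot 1 (MEM): ISSUE — free A1,Mu2,Ld1,B1 rp3 wp1
slot 2 (MEM): ISSUE — free A1,Mu2,Ld0,B1 rp2 wp0
slot 3 (ALU): stall WR_PORT — free A1,Mu2,Ld0,B1 rp2 wp0
slot 4 (MEM): stall FU — free A1,Mu2,Ld0,B1 rp2 wp0

reason(slot 3) = WR_PORT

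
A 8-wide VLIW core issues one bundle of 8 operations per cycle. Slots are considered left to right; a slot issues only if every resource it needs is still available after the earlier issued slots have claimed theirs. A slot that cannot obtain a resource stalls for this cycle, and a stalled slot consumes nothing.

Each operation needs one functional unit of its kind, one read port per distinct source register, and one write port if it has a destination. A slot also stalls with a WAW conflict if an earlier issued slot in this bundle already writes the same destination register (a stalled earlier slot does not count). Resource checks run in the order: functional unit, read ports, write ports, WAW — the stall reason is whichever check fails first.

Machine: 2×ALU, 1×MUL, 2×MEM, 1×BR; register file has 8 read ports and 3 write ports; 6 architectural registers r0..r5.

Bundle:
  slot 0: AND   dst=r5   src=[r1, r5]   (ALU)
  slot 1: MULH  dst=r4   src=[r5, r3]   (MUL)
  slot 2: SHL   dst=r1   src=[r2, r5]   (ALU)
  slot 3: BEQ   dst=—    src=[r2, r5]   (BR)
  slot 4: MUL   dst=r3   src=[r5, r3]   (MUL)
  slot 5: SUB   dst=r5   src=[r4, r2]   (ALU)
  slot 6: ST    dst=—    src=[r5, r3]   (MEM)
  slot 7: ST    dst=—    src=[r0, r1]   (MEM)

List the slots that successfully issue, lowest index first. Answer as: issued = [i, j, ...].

issued = [0, 1, 2, 3]

  0. ALU→r5 ⇒ go  {1A/1Mu/2Ld/1B | 6r 2w}
  1. MUL→r4 ⇒ go  {1A/0Mu/2Ld/1B | 4r 1w}
  2. ALU→r1 ⇒ go  {0A/0Mu/2Ld/1B | 2r 0w}
  3. BR ⇒ go  {0A/0Mu/2Ld/0B | 0r 0w}
  4. MUL→r3 ⇒ no(FU)  {0A/0Mu/2Ld/0B | 0r 0w}
  5. ALU→r5 ⇒ no(FU)  {0A/0Mu/2Ld/0B | 0r 0w}
  6. MEM ⇒ no(RD_PORT)  {0A/0Mu/2Ld/0B | 0r 0w}
  7. MEM ⇒ no(RD_PORT)  {0A/0Mu/2Ld/0B | 0r 0w}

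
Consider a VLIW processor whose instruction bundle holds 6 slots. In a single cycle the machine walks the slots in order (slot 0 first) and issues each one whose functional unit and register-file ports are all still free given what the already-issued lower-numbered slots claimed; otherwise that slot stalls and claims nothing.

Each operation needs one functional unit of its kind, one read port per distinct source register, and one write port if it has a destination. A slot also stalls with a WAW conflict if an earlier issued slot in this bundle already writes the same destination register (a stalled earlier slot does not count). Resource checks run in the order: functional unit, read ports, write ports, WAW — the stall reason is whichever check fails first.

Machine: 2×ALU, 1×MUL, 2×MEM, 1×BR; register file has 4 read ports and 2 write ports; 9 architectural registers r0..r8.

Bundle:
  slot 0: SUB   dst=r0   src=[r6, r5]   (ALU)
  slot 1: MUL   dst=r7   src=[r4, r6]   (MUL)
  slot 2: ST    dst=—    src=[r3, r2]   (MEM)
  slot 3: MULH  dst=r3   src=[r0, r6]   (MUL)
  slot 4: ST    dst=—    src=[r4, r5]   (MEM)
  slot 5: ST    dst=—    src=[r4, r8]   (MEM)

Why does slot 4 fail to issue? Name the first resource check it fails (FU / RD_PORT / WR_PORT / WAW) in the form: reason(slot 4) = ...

reason(slot 4) = RD_PORT

slot 0 (ALU): ISSUE — free A1,Mu1,Ld2,B1 rp2 wp1
slot 1 (MUL): ISSUE — free A1,Mu0,Ld2,B1 rp0 wp0
slot 2 (MEM): stall RD_PORT — free A1,Mu0,Ld2,B1 rp0 wp0
slot 3 (MUL): stall FU — free A1,Mu0,Ld2,B1 rp0 wp0
slot 4 (MEM): stall RD_PORT — free A1,Mu0,Ld2,B1 rp0 wp0
slot 5 (MEM): stall RD_PORT — free A1,Mu0,Ld2,B1 rp0 wp0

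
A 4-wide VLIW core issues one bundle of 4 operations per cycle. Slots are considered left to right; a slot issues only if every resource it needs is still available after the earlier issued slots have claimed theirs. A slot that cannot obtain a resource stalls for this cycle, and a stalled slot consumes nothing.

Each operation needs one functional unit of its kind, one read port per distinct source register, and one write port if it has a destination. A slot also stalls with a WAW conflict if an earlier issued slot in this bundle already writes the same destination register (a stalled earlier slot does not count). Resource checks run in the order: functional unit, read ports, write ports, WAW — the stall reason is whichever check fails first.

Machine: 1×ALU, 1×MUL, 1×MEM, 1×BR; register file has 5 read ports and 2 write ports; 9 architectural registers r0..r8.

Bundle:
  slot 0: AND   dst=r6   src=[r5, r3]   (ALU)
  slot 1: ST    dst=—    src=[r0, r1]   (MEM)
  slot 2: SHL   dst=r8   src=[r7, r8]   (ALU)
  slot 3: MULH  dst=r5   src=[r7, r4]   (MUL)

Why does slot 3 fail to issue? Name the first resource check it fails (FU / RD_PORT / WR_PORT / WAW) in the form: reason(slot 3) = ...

reason(slot 3) = RD_PORT

(0) want 1×ALU +2rd +1wr — yes → AL0|MU1|ME1|BR1|rd3|wr1
(1) want 1×MEM +2rd +0wr — yes → AL0|MU1|ME0|BR1|rd1|wr1
(2) want 1×ALU +2rd +1wr — FU → AL0|MU1|ME0|BR1|rd1|wr1
(3) want 1×MUL +2rd +1wr — RD_PORT → AL0|MU1|ME0|BR1|rd1|wr1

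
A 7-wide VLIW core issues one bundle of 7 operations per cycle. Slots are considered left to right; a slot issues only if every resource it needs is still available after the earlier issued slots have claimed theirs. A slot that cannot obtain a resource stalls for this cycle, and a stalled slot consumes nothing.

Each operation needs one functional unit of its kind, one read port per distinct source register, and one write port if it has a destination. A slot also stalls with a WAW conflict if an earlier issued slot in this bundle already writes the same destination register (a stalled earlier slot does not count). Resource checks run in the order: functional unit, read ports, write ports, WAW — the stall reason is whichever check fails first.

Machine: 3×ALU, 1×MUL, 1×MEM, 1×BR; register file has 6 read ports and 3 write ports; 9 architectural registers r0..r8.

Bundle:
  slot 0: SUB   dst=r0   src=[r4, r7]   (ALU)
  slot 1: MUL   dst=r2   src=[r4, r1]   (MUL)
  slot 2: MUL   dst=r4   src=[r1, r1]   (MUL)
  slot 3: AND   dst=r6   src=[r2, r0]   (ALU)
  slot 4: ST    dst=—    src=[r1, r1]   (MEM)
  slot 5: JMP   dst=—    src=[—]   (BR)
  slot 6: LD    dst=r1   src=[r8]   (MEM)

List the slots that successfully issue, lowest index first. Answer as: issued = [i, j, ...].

issued = [0, 1, 3, 5]

slot 0 (ALU): ISSUE — free A2,Mu1,Ld1,B1 rp4 wp2
slot 1 (MUL): ISSUE — free A2,Mu0,Ld1,B1 rp2 wp1
slot 2 (MUL): stall FU — free A2,Mu0,Ld1,B1 rp2 wp1
slot 3 (ALU): ISSUE — free A1,Mu0,Ld1,B1 rp0 wp0
slot 4 (MEM): stall RD_PORT — free A1,Mu0,Ld1,B1 rp0 wp0
slot 5 (BR): ISSUE — free A1,Mu0,Ld1,B0 rp0 wp0
slot 6 (MEM): stall RD_PORT — free A1,Mu0,Ld1,B0 rp0 wp0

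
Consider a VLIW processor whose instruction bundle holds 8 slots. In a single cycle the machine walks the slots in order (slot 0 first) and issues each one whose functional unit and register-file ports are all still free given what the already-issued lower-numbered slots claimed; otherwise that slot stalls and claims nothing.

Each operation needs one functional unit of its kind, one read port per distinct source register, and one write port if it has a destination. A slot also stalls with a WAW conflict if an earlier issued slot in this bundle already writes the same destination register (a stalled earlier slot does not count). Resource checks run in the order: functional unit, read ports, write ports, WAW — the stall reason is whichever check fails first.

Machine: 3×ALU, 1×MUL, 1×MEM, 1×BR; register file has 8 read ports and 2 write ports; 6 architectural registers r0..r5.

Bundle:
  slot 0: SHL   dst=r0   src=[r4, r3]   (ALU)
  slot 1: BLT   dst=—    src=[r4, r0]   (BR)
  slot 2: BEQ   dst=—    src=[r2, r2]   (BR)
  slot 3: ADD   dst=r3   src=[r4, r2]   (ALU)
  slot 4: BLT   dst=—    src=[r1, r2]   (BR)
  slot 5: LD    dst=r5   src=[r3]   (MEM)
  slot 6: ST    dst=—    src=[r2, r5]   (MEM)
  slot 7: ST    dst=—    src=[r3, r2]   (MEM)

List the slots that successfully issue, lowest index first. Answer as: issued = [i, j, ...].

issued = [0, 1, 3, 6]

  0. ALU→r0 ⇒ go  {2A/1Mu/1Ld/1B | 6r 1w}
  1. BR ⇒ go  {2A/1Mu/1Ld/0B | 4r 1w}
  2. BR ⇒ no(FU)  {2A/1Mu/1Ld/0B | 4r 1w}
  3. ALU→r3 ⇒ go  {1A/1Mu/1Ld/0B | 2r 0w}
  4. BR ⇒ no(FU)  {1A/1Mu/1Ld/0B | 2r 0w}
  5. MEM→r5 ⇒ no(WR_PORT)  {1A/1Mu/1Ld/0B | 2r 0w}
  6. MEM ⇒ go  {1A/1Mu/0Ld/0B | 0r 0w}
  7. MEM ⇒ no(FU)  {1A/1Mu/0Ld/0B | 0r 0w}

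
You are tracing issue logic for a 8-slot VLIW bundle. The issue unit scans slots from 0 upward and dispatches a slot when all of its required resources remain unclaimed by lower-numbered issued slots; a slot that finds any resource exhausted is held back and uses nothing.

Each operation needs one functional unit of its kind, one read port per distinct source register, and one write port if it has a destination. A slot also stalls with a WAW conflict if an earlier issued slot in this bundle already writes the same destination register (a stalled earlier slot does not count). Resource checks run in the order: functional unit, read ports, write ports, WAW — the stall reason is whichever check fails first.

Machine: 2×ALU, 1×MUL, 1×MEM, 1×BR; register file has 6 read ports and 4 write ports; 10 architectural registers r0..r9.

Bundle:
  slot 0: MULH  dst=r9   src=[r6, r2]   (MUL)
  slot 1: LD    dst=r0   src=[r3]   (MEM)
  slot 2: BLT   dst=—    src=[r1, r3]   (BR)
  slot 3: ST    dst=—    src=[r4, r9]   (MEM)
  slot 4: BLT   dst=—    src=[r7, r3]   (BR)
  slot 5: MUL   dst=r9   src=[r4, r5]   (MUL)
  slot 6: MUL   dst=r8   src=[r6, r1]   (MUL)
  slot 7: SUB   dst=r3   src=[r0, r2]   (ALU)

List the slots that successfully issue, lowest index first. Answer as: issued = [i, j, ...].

issued = [0, 1, 2]

  0. MUL→r9 ⇒ go  {2A/0Mu/1Ld/1B | 4r 3w}
  1. MEM→r0 ⇒ go  {2A/0Mu/0Ld/1B | 3r 2w}
  2. BR ⇒ go  {2A/0Mu/0Ld/0B | 1r 2w}
  3. MEM ⇒ no(FU)  {2A/0Mu/0Ld/0B | 1r 2w}
  4. BR ⇒ no(FU)  {2A/0Mu/0Ld/0B | 1r 2w}
  5. MUL→r9 ⇒ no(FU)  {2A/0Mu/0Ld/0B | 1r 2w}
  6. MUL→r8 ⇒ no(FU)  {2A/0Mu/0Ld/0B | 1r 2w}
  7. ALU→r3 ⇒ no(RD_PORT)  {2A/0Mu/0Ld/0B | 1r 2w}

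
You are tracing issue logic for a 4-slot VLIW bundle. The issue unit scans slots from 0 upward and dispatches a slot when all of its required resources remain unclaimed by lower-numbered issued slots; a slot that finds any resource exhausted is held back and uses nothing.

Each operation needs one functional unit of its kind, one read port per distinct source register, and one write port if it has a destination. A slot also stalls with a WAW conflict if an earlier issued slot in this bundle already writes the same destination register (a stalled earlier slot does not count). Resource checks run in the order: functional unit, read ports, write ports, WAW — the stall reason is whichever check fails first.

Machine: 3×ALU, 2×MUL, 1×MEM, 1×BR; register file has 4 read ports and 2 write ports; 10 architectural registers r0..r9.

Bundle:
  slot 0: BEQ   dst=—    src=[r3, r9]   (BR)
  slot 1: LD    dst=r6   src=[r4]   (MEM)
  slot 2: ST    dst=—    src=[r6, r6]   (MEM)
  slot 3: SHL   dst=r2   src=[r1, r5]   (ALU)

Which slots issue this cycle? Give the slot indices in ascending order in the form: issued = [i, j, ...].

[0] BR needs rd=2 wr=0: ok; after: ALU=3 MUL=2 MEM=1 BR=0, R=2, W=2
[1] MEM needs rd=1 wr=1: ok; after: ALU=3 MUL=2 MEM=0 BR=0, R=1, W=1
[2] MEM needs rd=1 wr=0: FU; after: ALU=3 MUL=2 MEM=0 BR=0, R=1, W=1
[3] ALU needs rd=2 wr=1: RD_PORT; after: ALU=3 MUL=2 MEM=0 BR=0, R=1, W=1

issued = [0, 1]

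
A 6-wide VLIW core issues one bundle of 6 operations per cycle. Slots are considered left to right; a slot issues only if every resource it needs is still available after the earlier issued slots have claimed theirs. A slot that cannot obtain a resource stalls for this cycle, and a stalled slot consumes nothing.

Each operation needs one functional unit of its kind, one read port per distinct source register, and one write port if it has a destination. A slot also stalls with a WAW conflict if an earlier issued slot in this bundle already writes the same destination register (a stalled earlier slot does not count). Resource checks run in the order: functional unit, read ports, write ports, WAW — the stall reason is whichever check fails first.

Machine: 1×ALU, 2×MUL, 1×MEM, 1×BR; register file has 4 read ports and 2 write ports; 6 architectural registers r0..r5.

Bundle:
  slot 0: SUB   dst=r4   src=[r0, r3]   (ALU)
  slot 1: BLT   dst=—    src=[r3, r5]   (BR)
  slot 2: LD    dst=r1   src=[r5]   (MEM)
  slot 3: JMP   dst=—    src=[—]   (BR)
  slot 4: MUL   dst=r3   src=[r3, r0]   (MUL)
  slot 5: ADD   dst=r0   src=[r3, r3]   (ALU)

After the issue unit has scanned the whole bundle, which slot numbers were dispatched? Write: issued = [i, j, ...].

[0] ALU needs rd=2 wr=1: ok; after: ALU=0 MUL=2 MEM=1 BR=1, R=2, W=1
[1] BR needs rd=2 wr=0: ok; after: ALU=0 MUL=2 MEM=1 BR=0, R=0, W=1
[2] MEM needs rd=1 wr=1: RD_PORT; after: ALU=0 MUL=2 MEM=1 BR=0, R=0, W=1
[3] BR needs rd=0 wr=0: FU; after: ALU=0 MUL=2 MEM=1 BR=0, R=0, W=1
[4] MUL needs rd=2 wr=1: RD_PORT; after: ALU=0 MUL=2 MEM=1 BR=0, R=0, W=1
[5] ALU needs rd=1 wr=1: FU; after: ALU=0 MUL=2 MEM=1 BR=0, R=0, W=1

issued = [0, 1]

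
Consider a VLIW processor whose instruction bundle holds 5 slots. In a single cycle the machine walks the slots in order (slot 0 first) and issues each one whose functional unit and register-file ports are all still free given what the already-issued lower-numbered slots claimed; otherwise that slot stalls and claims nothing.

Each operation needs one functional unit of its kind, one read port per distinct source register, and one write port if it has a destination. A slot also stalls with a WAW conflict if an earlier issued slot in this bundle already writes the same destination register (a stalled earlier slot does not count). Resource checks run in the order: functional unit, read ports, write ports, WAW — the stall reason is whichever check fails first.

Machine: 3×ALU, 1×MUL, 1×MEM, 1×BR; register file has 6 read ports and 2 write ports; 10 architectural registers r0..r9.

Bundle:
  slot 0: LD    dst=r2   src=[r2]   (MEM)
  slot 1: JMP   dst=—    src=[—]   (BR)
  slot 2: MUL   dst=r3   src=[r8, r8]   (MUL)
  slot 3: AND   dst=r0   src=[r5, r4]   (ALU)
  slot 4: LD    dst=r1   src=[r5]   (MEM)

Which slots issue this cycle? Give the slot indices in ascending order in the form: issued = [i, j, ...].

issued = [0, 1, 2]

slot 0 (MEM): ISSUE — free A3,Mu1,Ld0,B1 rp5 wp1
slot 1 (BR): ISSUE — free A3,Mu1,Ld0,B0 rp5 wp1
slot 2 (MUL): ISSUE — free A3,Mu0,Ld0,B0 rp4 wp0
slot 3 (ALU): stall WR_PORT — free A3,Mu0,Ld0,B0 rp4 wp0
slot 4 (MEM): stall FU — free A3,Mu0,Ld0,B0 rp4 wp0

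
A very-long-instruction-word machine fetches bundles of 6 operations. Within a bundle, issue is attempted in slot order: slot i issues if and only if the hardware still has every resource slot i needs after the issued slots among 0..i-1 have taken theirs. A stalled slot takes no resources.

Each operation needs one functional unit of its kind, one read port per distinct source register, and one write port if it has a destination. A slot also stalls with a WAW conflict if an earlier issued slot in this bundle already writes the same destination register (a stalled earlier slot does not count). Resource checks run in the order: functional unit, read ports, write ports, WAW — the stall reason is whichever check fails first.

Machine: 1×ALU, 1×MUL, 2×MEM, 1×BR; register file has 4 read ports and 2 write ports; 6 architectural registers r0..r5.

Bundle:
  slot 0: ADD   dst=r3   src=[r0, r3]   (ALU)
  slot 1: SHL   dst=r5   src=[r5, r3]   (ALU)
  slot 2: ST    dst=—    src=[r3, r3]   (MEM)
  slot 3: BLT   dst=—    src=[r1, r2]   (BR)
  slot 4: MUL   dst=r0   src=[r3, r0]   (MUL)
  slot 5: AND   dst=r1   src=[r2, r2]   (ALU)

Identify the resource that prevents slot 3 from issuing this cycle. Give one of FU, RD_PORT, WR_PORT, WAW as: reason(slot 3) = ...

reason(slot 3) = RD_PORT

  0. ALU→r3 ⇒ go  {0A/1Mu/2Ld/1B | 2r 1w}
  1. ALU→r5 ⇒ no(FU)  {0A/1Mu/2Ld/1B | 2r 1w}
  2. MEM ⇒ go  {0A/1Mu/1Ld/1B | 1r 1w}
  3. BR ⇒ no(RD_PORT)  {0A/1Mu/1Ld/1B | 1r 1w}
  4. MUL→r0 ⇒ no(RD_PORT)  {0A/1Mu/1Ld/1B | 1r 1w}
  5. ALU→r1 ⇒ no(FU)  {0A/1Mu/1Ld/1B | 1r 1w}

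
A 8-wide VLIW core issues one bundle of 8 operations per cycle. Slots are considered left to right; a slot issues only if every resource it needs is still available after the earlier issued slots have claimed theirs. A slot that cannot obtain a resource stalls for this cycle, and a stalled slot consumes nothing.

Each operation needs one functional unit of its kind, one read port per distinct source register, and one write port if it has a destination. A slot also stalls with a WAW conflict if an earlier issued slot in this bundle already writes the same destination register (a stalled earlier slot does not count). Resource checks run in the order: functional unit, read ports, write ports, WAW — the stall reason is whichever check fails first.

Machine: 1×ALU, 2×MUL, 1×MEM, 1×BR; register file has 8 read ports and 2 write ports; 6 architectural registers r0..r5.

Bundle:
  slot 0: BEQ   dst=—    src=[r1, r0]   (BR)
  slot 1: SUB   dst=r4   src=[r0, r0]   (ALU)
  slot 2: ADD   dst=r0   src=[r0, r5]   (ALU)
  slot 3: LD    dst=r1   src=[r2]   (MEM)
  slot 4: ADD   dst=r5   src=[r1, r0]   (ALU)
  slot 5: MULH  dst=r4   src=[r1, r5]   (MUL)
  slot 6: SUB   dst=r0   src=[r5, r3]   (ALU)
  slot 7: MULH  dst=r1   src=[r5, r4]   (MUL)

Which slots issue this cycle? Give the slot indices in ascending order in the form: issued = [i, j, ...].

#0 BR src=r1,r0 dispatched  <A:1 Mu:2 Ld:1 B:0 rd:6 wr:2>
#1 ALU src=r0,r0 dispatched  <A:0 Mu:2 Ld:1 B:0 rd:5 wr:1>
#2 ALU src=r0,r5 held:FU  <A:0 Mu:2 Ld:1 B:0 rd:5 wr:1>
#3 MEM src=r2 dispatched  <A:0 Mu:2 Ld:0 B:0 rd:4 wr:0>
#4 ALU src=r1,r0 held:FU  <A:0 Mu:2 Ld:0 B:0 rd:4 wr:0>
#5 MUL src=r1,r5 held:WR_PORT  <A:0 Mu:2 Ld:0 B:0 rd:4 wr:0>
#6 ALU src=r5,r3 held:FU  <A:0 Mu:2 Ld:0 B:0 rd:4 wr:0>
#7 MUL src=r5,r4 held:WR_PORT  <A:0 Mu:2 Ld:0 B:0 rd:4 wr:0>

issued = [0, 1, 3]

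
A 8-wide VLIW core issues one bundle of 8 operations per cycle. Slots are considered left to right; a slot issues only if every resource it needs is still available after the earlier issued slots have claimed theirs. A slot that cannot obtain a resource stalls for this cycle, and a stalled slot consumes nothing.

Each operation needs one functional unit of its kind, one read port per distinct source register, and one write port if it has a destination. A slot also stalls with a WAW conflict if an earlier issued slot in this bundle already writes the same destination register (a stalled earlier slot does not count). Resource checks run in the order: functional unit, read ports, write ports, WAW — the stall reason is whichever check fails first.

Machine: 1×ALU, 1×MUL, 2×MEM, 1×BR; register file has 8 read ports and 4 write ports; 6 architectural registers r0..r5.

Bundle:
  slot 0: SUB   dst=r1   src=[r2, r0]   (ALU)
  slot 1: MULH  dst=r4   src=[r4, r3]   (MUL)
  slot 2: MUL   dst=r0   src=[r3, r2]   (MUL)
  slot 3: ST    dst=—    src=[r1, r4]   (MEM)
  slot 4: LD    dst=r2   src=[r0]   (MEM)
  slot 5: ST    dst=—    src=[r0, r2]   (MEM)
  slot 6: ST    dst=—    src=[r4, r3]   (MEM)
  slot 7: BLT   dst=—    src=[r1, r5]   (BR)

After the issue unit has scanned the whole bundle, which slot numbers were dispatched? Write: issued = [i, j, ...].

slot 0 (ALU): ISSUE — free A0,Mu1,Ld2,B1 rp6 wp3
slot 1 (MUL): ISSUE — free A0,Mu0,Ld2,B1 rp4 wp2
slot 2 (MUL): stall FU — free A0,Mu0,Ld2,B1 rp4 wp2
slot 3 (MEM): ISSUE — free A0,Mu0,Ld1,B1 rp2 wp2
slot 4 (MEM): ISSUE — free A0,Mu0,Ld0,B1 rp1 wp1
slot 5 (MEM): stall FU — free A0,Mu0,Ld0,B1 rp1 wp1
slot 6 (MEM): stall FU — free A0,Mu0,Ld0,B1 rp1 wp1
slot 7 (BR): stall RD_PORT — free A0,Mu0,Ld0,B1 rp1 wp1

issued = [0, 1, 3, 4]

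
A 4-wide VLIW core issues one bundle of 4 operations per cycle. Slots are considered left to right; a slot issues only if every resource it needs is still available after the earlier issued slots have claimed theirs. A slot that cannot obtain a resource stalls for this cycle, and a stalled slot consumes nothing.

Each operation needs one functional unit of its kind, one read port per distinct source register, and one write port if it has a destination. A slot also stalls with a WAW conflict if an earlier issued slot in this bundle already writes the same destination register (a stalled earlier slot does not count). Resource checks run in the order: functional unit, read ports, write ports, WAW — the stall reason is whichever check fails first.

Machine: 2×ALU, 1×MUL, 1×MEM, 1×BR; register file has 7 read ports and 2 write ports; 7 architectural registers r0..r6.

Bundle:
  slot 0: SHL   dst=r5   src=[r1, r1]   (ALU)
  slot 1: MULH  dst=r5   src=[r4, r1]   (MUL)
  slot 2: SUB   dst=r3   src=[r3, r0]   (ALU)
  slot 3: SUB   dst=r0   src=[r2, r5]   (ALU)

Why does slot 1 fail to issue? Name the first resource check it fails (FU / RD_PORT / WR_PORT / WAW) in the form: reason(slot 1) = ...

reason(slot 1) = WAW

slot 0 (ALU): ISSUE — free A1,Mu1,Ld1,B1 rp6 wp1
slot 1 (MUL): stall WAW — free A1,Mu1,Ld1,B1 rp6 wp1
slot 2 (ALU): ISSUE — free A0,Mu1,Ld1,B1 rp4 wp0
slot 3 (ALU): stall FU — free A0,Mu1,Ld1,B1 rp4 wp0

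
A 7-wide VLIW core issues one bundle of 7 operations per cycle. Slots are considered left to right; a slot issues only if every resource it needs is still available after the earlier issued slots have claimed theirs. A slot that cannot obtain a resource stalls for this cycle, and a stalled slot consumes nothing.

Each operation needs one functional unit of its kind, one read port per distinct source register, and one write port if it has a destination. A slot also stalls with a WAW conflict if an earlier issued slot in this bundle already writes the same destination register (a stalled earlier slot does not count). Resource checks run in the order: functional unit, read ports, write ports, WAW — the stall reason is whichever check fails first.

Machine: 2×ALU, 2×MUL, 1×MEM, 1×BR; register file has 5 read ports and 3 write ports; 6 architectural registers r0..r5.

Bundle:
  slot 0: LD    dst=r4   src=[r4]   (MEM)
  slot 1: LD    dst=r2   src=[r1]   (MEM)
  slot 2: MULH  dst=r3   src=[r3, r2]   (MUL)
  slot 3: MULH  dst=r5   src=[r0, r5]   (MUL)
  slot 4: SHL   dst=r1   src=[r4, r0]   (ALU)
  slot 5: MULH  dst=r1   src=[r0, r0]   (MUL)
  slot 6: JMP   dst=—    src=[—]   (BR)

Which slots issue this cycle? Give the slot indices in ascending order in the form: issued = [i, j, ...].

issued = [0, 2, 3, 6]

  0. MEM→r4 ⇒ go  {2A/2Mu/0Ld/1B | 4r 2w}
  1. MEM→r2 ⇒ no(FU)  {2A/2Mu/0Ld/1B | 4r 2w}
  2. MUL→r3 ⇒ go  {2A/1Mu/0Ld/1B | 2r 1w}
  3. MUL→r5 ⇒ go  {2A/0Mu/0Ld/1B | 0r 0w}
  4. ALU→r1 ⇒ no(RD_PORT)  {2A/0Mu/0Ld/1B | 0r 0w}
  5. MUL→r1 ⇒ no(FU)  {2A/0Mu/0Ld/1B | 0r 0w}
  6. BR ⇒ go  {2A/0Mu/0Ld/0B | 0r 0w}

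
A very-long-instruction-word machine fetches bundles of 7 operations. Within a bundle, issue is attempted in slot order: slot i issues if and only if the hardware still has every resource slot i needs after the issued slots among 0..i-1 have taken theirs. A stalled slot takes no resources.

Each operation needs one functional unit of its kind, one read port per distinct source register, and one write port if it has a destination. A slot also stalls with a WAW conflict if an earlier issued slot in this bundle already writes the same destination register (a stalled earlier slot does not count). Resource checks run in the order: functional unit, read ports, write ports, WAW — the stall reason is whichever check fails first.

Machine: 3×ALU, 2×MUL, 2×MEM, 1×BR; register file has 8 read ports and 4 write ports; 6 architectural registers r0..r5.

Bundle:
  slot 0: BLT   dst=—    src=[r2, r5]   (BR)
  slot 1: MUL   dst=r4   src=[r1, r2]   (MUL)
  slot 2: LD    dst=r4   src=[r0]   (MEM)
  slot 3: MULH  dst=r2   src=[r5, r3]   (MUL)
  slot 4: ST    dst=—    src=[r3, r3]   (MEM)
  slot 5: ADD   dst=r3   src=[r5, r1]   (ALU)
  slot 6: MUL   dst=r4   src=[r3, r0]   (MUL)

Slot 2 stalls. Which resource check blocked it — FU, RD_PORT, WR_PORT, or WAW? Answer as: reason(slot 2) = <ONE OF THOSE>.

(0) want 1×BR +2rd +0wr — yes → AL3|MU2|ME2|BR0|rd6|wr4
(1) want 1×MUL +2rd +1wr — yes → AL3|MU1|ME2|BR0|rd4|wr3
(2) want 1×MEM +1rd +1wr — WAW → AL3|MU1|ME2|BR0|rd4|wr3
(3) want 1×MUL +2rd +1wr — yes → AL3|MU0|ME2|BR0|rd2|wr2
(4) want 1×MEM +1rd +0wr — yes → AL3|MU0|ME1|BR0|rd1|wr2
(5) want 1×ALU +2rd +1wr — RD_PORT → AL3|MU0|ME1|BR0|rd1|wr2
(6) want 1×MUL +2rd +1wr — FU → AL3|MU0|ME1|BR0|rd1|wr2

reason(slot 2) = WAW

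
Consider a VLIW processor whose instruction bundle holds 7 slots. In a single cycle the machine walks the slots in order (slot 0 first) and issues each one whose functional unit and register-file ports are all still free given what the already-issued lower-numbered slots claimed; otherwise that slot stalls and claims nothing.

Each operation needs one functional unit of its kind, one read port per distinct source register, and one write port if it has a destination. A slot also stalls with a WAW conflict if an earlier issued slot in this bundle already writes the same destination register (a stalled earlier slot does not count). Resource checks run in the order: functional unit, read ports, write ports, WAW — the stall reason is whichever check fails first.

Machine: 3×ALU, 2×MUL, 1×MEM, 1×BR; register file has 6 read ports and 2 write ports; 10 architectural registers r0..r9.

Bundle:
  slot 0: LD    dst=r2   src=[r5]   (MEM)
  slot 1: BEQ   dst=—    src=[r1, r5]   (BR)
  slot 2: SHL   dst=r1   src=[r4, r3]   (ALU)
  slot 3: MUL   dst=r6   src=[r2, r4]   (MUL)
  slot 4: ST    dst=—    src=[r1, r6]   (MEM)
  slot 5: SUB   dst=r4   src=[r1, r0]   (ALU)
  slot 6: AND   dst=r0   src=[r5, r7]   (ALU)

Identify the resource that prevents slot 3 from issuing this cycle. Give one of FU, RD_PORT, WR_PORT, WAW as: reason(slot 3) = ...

  0. MEM→r2 ⇒ go  {3A/2Mu/0Ld/1B | 5r 1w}
  1. BR ⇒ go  {3A/2Mu/0Ld/0B | 3r 1w}
  2. ALU→r1 ⇒ go  {2A/2Mu/0Ld/0B | 1r 0w}
  3. MUL→r6 ⇒ no(RD_PORT)  {2A/2Mu/0Ld/0B | 1r 0w}
  4. MEM ⇒ no(FU)  {2A/2Mu/0Ld/0B | 1r 0w}
  5. ALU→r4 ⇒ no(RD_PORT)  {2A/2Mu/0Ld/0B | 1r 0w}
  6. ALU→r0 ⇒ no(RD_PORT)  {2A/2Mu/0Ld/0B | 1r 0w}

reason(slot 3) = RD_PORT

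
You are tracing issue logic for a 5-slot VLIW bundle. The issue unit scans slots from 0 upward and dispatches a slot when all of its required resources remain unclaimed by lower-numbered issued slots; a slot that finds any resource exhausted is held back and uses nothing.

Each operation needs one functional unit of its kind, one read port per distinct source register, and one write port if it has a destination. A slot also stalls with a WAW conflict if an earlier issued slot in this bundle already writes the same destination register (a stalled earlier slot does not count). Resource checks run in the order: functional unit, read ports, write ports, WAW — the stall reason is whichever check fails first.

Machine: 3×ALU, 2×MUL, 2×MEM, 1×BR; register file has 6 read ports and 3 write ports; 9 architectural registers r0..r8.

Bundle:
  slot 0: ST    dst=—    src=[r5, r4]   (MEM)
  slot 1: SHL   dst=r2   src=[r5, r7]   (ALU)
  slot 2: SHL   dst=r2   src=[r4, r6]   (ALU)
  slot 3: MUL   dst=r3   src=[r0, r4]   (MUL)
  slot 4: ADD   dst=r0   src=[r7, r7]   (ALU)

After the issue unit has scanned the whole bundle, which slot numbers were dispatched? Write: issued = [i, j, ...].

(0) want 1×MEM +2rd +0wr — yes → AL3|MU2|ME1|BR1|rd4|wr3
(1) want 1×ALU +2rd +1wr — yes → AL2|MU2|ME1|BR1|rd2|wr2
(2) want 1×ALU +2rd +1wr — WAW → AL2|MU2|ME1|BR1|rd2|wr2
(3) want 1×MUL +2rd +1wr — yes → AL2|MU1|ME1|BR1|rd0|wr1
(4) want 1×ALU +1rd +1wr — RD_PORT → AL2|MU1|ME1|BR1|rd0|wr1

issued = [0, 1, 3]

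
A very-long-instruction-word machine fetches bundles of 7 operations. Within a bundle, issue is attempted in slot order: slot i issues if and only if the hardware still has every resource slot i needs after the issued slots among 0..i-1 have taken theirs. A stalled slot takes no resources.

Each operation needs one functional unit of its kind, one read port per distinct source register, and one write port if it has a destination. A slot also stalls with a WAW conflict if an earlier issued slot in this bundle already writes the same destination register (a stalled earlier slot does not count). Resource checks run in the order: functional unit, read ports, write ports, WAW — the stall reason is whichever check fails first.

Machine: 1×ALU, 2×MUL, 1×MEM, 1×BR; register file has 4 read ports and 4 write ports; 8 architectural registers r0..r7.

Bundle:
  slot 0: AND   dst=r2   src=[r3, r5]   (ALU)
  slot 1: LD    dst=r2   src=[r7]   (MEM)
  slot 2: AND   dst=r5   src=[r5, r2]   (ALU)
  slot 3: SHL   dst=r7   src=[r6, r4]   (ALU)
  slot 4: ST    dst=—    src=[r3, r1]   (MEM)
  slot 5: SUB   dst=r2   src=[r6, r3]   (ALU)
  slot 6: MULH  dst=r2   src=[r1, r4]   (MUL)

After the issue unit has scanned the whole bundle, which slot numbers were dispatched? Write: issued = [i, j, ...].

  0. ALU→r2 ⇒ go  {0A/2Mu/1Ld/1B | 2r 3w}
  1. MEM→r2 ⇒ no(WAW)  {0A/2Mu/1Ld/1B | 2r 3w}
  2. ALU→r5 ⇒ no(FU)  {0A/2Mu/1Ld/1B | 2r 3w}
  3. ALU→r7 ⇒ no(FU)  {0A/2Mu/1Ld/1B | 2r 3w}
  4. MEM ⇒ go  {0A/2Mu/0Ld/1B | 0r 3w}
  5. ALU→r2 ⇒ no(FU)  {0A/2Mu/0Ld/1B | 0r 3w}
  6. MUL→r2 ⇒ no(RD_PORT)  {0A/2Mu/0Ld/1B | 0r 3w}

issued = [0, 4]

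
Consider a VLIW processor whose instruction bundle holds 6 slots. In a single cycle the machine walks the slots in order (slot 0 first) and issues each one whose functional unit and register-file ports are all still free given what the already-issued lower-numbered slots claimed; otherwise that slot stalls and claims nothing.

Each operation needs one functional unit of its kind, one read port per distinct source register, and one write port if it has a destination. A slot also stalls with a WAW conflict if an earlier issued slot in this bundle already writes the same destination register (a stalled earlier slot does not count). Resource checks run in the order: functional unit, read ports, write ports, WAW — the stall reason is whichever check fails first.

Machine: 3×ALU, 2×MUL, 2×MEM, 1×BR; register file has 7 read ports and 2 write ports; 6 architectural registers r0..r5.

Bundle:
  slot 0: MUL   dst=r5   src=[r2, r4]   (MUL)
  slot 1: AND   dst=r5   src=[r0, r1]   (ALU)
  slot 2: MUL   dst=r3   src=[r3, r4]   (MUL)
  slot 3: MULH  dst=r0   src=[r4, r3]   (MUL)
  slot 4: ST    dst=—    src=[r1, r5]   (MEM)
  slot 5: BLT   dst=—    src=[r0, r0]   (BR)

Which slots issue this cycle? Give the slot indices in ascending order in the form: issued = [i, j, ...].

issued = [0, 2, 4, 5]

(0) want 1×MUL +2rd +1wr — yes → AL3|MU1|ME2|BR1|rd5|wr1
(1) want 1×ALU +2rd +1wr — WAW → AL3|MU1|ME2|BR1|rd5|wr1
(2) want 1×MUL +2rd +1wr — yes → AL3|MU0|ME2|BR1|rd3|wr0
(3) want 1×MUL +2rd +1wr — FU → AL3|MU0|ME2|BR1|rd3|wr0
(4) want 1×MEM +2rd +0wr — yes → AL3|MU0|ME1|BR1|rd1|wr0
(5) want 1×BR +1rd +0wr — yes → AL3|MU0|ME1|BR0|rd0|wr0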